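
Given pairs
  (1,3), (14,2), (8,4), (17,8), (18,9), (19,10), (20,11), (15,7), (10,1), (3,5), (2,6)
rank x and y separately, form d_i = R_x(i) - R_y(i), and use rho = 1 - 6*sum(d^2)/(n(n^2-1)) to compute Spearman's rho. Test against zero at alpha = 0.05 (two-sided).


Step 1: Rank x and y separately (midranks; no ties here).
rank(x): 1->1, 14->6, 8->4, 17->8, 18->9, 19->10, 20->11, 15->7, 10->5, 3->3, 2->2
rank(y): 3->3, 2->2, 4->4, 8->8, 9->9, 10->10, 11->11, 7->7, 1->1, 5->5, 6->6
Step 2: d_i = R_x(i) - R_y(i); compute d_i^2.
  (1-3)^2=4, (6-2)^2=16, (4-4)^2=0, (8-8)^2=0, (9-9)^2=0, (10-10)^2=0, (11-11)^2=0, (7-7)^2=0, (5-1)^2=16, (3-5)^2=4, (2-6)^2=16
sum(d^2) = 56.
Step 3: rho = 1 - 6*56 / (11*(11^2 - 1)) = 1 - 336/1320 = 0.745455.
Step 4: Under H0, t = rho * sqrt((n-2)/(1-rho^2)) = 3.3551 ~ t(9).
Step 5: Two-sided p-value from the t-distribution with 9 df = 0.008455.
Step 6: alpha = 0.05. reject H0.

rho = 0.7455, p = 0.008455, reject H0 at alpha = 0.05.


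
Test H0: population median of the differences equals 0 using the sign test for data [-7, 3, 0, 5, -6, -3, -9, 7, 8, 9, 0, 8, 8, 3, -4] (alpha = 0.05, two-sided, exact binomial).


Step 1: Discard zero differences. Original n = 15; n_eff = number of nonzero differences = 13.
Nonzero differences (with sign): -7, +3, +5, -6, -3, -9, +7, +8, +9, +8, +8, +3, -4
Step 2: Count signs: positive = 8, negative = 5.
Step 3: Under H0: P(positive) = 0.5, so the number of positives S ~ Bin(13, 0.5).
Step 4: Two-sided exact p-value = sum of Bin(13,0.5) probabilities at or below the observed probability = 0.581055.
Step 5: alpha = 0.05. fail to reject H0.

n_eff = 13, pos = 8, neg = 5, p = 0.581055, fail to reject H0.


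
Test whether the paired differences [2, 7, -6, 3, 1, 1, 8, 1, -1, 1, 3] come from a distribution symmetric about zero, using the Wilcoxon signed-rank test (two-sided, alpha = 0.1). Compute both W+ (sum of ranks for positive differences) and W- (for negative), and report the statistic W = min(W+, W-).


Step 1: Drop any zero differences (none here) and take |d_i|.
|d| = [2, 7, 6, 3, 1, 1, 8, 1, 1, 1, 3]
Step 2: Midrank |d_i| (ties get averaged ranks).
ranks: |2|->6, |7|->10, |6|->9, |3|->7.5, |1|->3, |1|->3, |8|->11, |1|->3, |1|->3, |1|->3, |3|->7.5
Step 3: Attach original signs; sum ranks with positive sign and with negative sign.
W+ = 6 + 10 + 7.5 + 3 + 3 + 11 + 3 + 3 + 7.5 = 54
W- = 9 + 3 = 12
(Check: W+ + W- = 66 should equal n(n+1)/2 = 66.)
Step 4: Test statistic W = min(W+, W-) = 12.
Step 5: Ties in |d|, so use the tie-corrected normal approximation.
        E[W] = n(n+1)/4 = 11*12/4 = 33.
        Tie groups: |d|=1 (t=5), |d|=3 (t=2); sum(t^3 - t) = 126.
        Var[W] = n(n+1)(2n+1)/24 - sum(t^3-t)/48 = 3036/24 - 126/48 = 123.875.
        z = (W - E[W]) / sqrt(Var[W]) = (12 - 33) / 11.1299 = -1.8868.
        Two-sided p = 2*Phi(z) = 0.059186.
Step 6: alpha = 0.1. reject H0.

W+ = 54, W- = 12, W = min = 12, p = 0.059186, reject H0.


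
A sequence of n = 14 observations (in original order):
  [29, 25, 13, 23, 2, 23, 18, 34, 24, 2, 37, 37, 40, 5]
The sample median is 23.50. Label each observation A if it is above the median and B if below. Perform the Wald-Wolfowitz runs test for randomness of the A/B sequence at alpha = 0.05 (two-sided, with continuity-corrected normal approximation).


Step 1: Compute median = 23.50; label A = above, B = below.
Labels in order: AABBBBBAABAAAB  (n_A = 7, n_B = 7)
Step 2: Count runs R = 6.
Step 3: Under H0 (random ordering), E[R] = 2*n_A*n_B/(n_A+n_B) + 1 = 2*7*7/14 + 1 = 8.0000.
        Var[R] = 2*n_A*n_B*(2*n_A*n_B - n_A - n_B) / ((n_A+n_B)^2 * (n_A+n_B-1)) = 8232/2548 = 3.2308.
        SD[R] = 1.7974.
Step 4: Continuity-corrected z = (R + 0.5 - E[R]) / SD[R] = (6 + 0.5 - 8.0000) / 1.7974 = -0.8345.
Step 5: Two-sided p-value via normal approximation = 2*(1 - Phi(|z|)) = 0.403986.
Step 6: alpha = 0.05. fail to reject H0.

R = 6, z = -0.8345, p = 0.403986, fail to reject H0.


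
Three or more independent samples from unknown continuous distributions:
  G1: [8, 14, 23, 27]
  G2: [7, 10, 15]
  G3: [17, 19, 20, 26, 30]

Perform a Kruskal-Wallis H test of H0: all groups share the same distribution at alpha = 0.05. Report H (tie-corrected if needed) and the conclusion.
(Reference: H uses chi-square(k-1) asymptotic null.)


Step 1: Combine all N = 12 observations and assign midranks.
sorted (value, group, rank): (7,G2,1), (8,G1,2), (10,G2,3), (14,G1,4), (15,G2,5), (17,G3,6), (19,G3,7), (20,G3,8), (23,G1,9), (26,G3,10), (27,G1,11), (30,G3,12)
Step 2: Sum ranks within each group.
R_1 = 26 (n_1 = 4)
R_2 = 9 (n_2 = 3)
R_3 = 43 (n_3 = 5)
Step 3: H = 12/(N(N+1)) * sum(R_i^2/n_i) - 3(N+1)
     = 12/(12*13) * (26^2/4 + 9^2/3 + 43^2/5) - 3*13
     = 0.076923 * 565.8 - 39
     = 4.523077.
Step 4: No ties, so H is used without correction.
Step 5: Under H0, H ~ chi^2(2); p-value = 0.104190.
Step 6: alpha = 0.05. fail to reject H0.

H = 4.5231, df = 2, p = 0.104190, fail to reject H0.


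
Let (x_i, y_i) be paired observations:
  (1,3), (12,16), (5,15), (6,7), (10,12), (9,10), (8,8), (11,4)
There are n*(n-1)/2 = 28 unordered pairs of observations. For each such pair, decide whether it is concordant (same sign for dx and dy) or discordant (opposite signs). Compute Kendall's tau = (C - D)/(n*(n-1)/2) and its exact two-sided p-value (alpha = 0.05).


Step 1: Enumerate the 28 unordered pairs (i,j) with i<j and classify each by sign(x_j-x_i) * sign(y_j-y_i).
  (1,2):dx=+11,dy=+13->C; (1,3):dx=+4,dy=+12->C; (1,4):dx=+5,dy=+4->C; (1,5):dx=+9,dy=+9->C
  (1,6):dx=+8,dy=+7->C; (1,7):dx=+7,dy=+5->C; (1,8):dx=+10,dy=+1->C; (2,3):dx=-7,dy=-1->C
  (2,4):dx=-6,dy=-9->C; (2,5):dx=-2,dy=-4->C; (2,6):dx=-3,dy=-6->C; (2,7):dx=-4,dy=-8->C
  (2,8):dx=-1,dy=-12->C; (3,4):dx=+1,dy=-8->D; (3,5):dx=+5,dy=-3->D; (3,6):dx=+4,dy=-5->D
  (3,7):dx=+3,dy=-7->D; (3,8):dx=+6,dy=-11->D; (4,5):dx=+4,dy=+5->C; (4,6):dx=+3,dy=+3->C
  (4,7):dx=+2,dy=+1->C; (4,8):dx=+5,dy=-3->D; (5,6):dx=-1,dy=-2->C; (5,7):dx=-2,dy=-4->C
  (5,8):dx=+1,dy=-8->D; (6,7):dx=-1,dy=-2->C; (6,8):dx=+2,dy=-6->D; (7,8):dx=+3,dy=-4->D
Step 2: C = 19, D = 9, total pairs = 28.
Step 3: tau = (C - D)/(n(n-1)/2) = (19 - 9)/28 = 0.357143.
Step 4: Exact two-sided p-value (enumerate n! = 40320 permutations of y under H0): p = 0.275099.
Step 5: alpha = 0.05. fail to reject H0.

tau_b = 0.3571 (C=19, D=9), p = 0.275099, fail to reject H0.


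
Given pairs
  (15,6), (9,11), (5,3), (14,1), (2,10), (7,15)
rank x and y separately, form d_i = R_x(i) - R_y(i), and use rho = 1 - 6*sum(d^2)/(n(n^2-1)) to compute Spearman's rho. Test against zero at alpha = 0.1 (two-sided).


Step 1: Rank x and y separately (midranks; no ties here).
rank(x): 15->6, 9->4, 5->2, 14->5, 2->1, 7->3
rank(y): 6->3, 11->5, 3->2, 1->1, 10->4, 15->6
Step 2: d_i = R_x(i) - R_y(i); compute d_i^2.
  (6-3)^2=9, (4-5)^2=1, (2-2)^2=0, (5-1)^2=16, (1-4)^2=9, (3-6)^2=9
sum(d^2) = 44.
Step 3: rho = 1 - 6*44 / (6*(6^2 - 1)) = 1 - 264/210 = -0.257143.
Step 4: Under H0, t = rho * sqrt((n-2)/(1-rho^2)) = -0.5322 ~ t(4).
Step 5: Two-sided p-value from the t-distribution with 4 df = 0.622787.
Step 6: alpha = 0.1. fail to reject H0.

rho = -0.2571, p = 0.622787, fail to reject H0 at alpha = 0.1.


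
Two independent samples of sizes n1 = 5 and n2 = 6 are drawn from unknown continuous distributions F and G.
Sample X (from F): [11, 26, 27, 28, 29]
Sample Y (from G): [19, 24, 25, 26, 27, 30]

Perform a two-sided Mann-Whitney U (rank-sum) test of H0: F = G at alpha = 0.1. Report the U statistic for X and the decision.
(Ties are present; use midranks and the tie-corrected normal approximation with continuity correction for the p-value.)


Step 1: Combine and sort all 11 observations; assign midranks.
sorted (value, group): (11,X), (19,Y), (24,Y), (25,Y), (26,X), (26,Y), (27,X), (27,Y), (28,X), (29,X), (30,Y)
ranks: 11->1, 19->2, 24->3, 25->4, 26->5.5, 26->5.5, 27->7.5, 27->7.5, 28->9, 29->10, 30->11
Step 2: Rank sum for X: R1 = 1 + 5.5 + 7.5 + 9 + 10 = 33.
Step 3: U_X = R1 - n1(n1+1)/2 = 33 - 5*6/2 = 33 - 15 = 18.
       U_Y = n1*n2 - U_X = 30 - 18 = 12.
Step 4: Ties are present, so use the tie-corrected normal approximation (with continuity correction) for the p-value.
Step 5: p-value = 0.646576; compare to alpha = 0.1. fail to reject H0.

U_X = 18, p = 0.646576, fail to reject H0 at alpha = 0.1.


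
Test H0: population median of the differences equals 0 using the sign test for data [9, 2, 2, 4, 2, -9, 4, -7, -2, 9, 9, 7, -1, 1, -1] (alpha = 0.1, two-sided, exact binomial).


Step 1: Discard zero differences. Original n = 15; n_eff = number of nonzero differences = 15.
Nonzero differences (with sign): +9, +2, +2, +4, +2, -9, +4, -7, -2, +9, +9, +7, -1, +1, -1
Step 2: Count signs: positive = 10, negative = 5.
Step 3: Under H0: P(positive) = 0.5, so the number of positives S ~ Bin(15, 0.5).
Step 4: Two-sided exact p-value = sum of Bin(15,0.5) probabilities at or below the observed probability = 0.301758.
Step 5: alpha = 0.1. fail to reject H0.

n_eff = 15, pos = 10, neg = 5, p = 0.301758, fail to reject H0.


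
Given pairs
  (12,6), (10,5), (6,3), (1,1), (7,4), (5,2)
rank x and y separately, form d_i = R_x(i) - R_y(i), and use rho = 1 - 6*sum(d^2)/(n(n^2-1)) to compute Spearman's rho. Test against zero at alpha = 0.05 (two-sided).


Step 1: Rank x and y separately (midranks; no ties here).
rank(x): 12->6, 10->5, 6->3, 1->1, 7->4, 5->2
rank(y): 6->6, 5->5, 3->3, 1->1, 4->4, 2->2
Step 2: d_i = R_x(i) - R_y(i); compute d_i^2.
  (6-6)^2=0, (5-5)^2=0, (3-3)^2=0, (1-1)^2=0, (4-4)^2=0, (2-2)^2=0
sum(d^2) = 0.
Step 3: rho = 1 - 6*0 / (6*(6^2 - 1)) = 1 - 0/210 = 1.000000.
Step 5: Two-sided p-value from the t-distribution with 4 df = 0.000000.
Step 6: alpha = 0.05. reject H0.

rho = 1.0000, p = 0.000000, reject H0 at alpha = 0.05.


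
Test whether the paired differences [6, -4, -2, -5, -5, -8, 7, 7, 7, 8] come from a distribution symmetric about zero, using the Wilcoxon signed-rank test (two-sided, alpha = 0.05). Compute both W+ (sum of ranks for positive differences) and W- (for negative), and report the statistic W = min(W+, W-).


Step 1: Drop any zero differences (none here) and take |d_i|.
|d| = [6, 4, 2, 5, 5, 8, 7, 7, 7, 8]
Step 2: Midrank |d_i| (ties get averaged ranks).
ranks: |6|->5, |4|->2, |2|->1, |5|->3.5, |5|->3.5, |8|->9.5, |7|->7, |7|->7, |7|->7, |8|->9.5
Step 3: Attach original signs; sum ranks with positive sign and with negative sign.
W+ = 5 + 7 + 7 + 7 + 9.5 = 35.5
W- = 2 + 1 + 3.5 + 3.5 + 9.5 = 19.5
(Check: W+ + W- = 55 should equal n(n+1)/2 = 55.)
Step 4: Test statistic W = min(W+, W-) = 19.5.
Step 5: Ties in |d|, so use the tie-corrected normal approximation.
        E[W] = n(n+1)/4 = 10*11/4 = 27.5.
        Tie groups: |d|=5 (t=2), |d|=7 (t=3), |d|=8 (t=2); sum(t^3 - t) = 36.
        Var[W] = n(n+1)(2n+1)/24 - sum(t^3-t)/48 = 2310/24 - 36/48 = 95.5.
        z = (W - E[W]) / sqrt(Var[W]) = (19.5 - 27.5) / 9.7724 = -0.8186.
        Two-sided p = 2*Phi(z) = 0.412997.
Step 6: alpha = 0.05. fail to reject H0.

W+ = 35.5, W- = 19.5, W = min = 19.5, p = 0.412997, fail to reject H0.


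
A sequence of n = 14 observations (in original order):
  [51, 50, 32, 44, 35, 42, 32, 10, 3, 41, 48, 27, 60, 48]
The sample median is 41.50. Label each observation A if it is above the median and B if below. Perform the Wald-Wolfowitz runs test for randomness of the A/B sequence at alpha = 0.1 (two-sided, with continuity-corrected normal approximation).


Step 1: Compute median = 41.50; label A = above, B = below.
Labels in order: AABABABBBBABAA  (n_A = 7, n_B = 7)
Step 2: Count runs R = 9.
Step 3: Under H0 (random ordering), E[R] = 2*n_A*n_B/(n_A+n_B) + 1 = 2*7*7/14 + 1 = 8.0000.
        Var[R] = 2*n_A*n_B*(2*n_A*n_B - n_A - n_B) / ((n_A+n_B)^2 * (n_A+n_B-1)) = 8232/2548 = 3.2308.
        SD[R] = 1.7974.
Step 4: Continuity-corrected z = (R - 0.5 - E[R]) / SD[R] = (9 - 0.5 - 8.0000) / 1.7974 = 0.2782.
Step 5: Two-sided p-value via normal approximation = 2*(1 - Phi(|z|)) = 0.780879.
Step 6: alpha = 0.1. fail to reject H0.

R = 9, z = 0.2782, p = 0.780879, fail to reject H0.


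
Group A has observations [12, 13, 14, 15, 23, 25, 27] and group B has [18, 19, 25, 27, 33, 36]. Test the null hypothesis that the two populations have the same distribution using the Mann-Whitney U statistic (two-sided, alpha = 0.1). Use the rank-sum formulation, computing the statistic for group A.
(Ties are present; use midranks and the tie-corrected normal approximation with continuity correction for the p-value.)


Step 1: Combine and sort all 13 observations; assign midranks.
sorted (value, group): (12,X), (13,X), (14,X), (15,X), (18,Y), (19,Y), (23,X), (25,X), (25,Y), (27,X), (27,Y), (33,Y), (36,Y)
ranks: 12->1, 13->2, 14->3, 15->4, 18->5, 19->6, 23->7, 25->8.5, 25->8.5, 27->10.5, 27->10.5, 33->12, 36->13
Step 2: Rank sum for X: R1 = 1 + 2 + 3 + 4 + 7 + 8.5 + 10.5 = 36.
Step 3: U_X = R1 - n1(n1+1)/2 = 36 - 7*8/2 = 36 - 28 = 8.
       U_Y = n1*n2 - U_X = 42 - 8 = 34.
Step 4: Ties are present, so use the tie-corrected normal approximation (with continuity correction) for the p-value.
Step 5: p-value = 0.073351; compare to alpha = 0.1. reject H0.

U_X = 8, p = 0.073351, reject H0 at alpha = 0.1.


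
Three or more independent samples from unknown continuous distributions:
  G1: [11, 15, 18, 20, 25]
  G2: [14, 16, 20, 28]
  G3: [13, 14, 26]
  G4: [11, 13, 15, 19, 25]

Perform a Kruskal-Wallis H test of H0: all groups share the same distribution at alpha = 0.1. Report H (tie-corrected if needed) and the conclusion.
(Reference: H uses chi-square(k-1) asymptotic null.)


Step 1: Combine all N = 17 observations and assign midranks.
sorted (value, group, rank): (11,G1,1.5), (11,G4,1.5), (13,G3,3.5), (13,G4,3.5), (14,G2,5.5), (14,G3,5.5), (15,G1,7.5), (15,G4,7.5), (16,G2,9), (18,G1,10), (19,G4,11), (20,G1,12.5), (20,G2,12.5), (25,G1,14.5), (25,G4,14.5), (26,G3,16), (28,G2,17)
Step 2: Sum ranks within each group.
R_1 = 46 (n_1 = 5)
R_2 = 44 (n_2 = 4)
R_3 = 25 (n_3 = 3)
R_4 = 38 (n_4 = 5)
Step 3: H = 12/(N(N+1)) * sum(R_i^2/n_i) - 3(N+1)
     = 12/(17*18) * (46^2/5 + 44^2/4 + 25^2/3 + 38^2/5) - 3*18
     = 0.039216 * 1404.33 - 54
     = 1.071895.
Step 4: Ties present; correction factor C = 1 - 36/(17^3 - 17) = 0.992647. Corrected H = 1.071895 / 0.992647 = 1.079835.
Step 5: Under H0, H ~ chi^2(3); p-value = 0.781944.
Step 6: alpha = 0.1. fail to reject H0.

H = 1.0798, df = 3, p = 0.781944, fail to reject H0.


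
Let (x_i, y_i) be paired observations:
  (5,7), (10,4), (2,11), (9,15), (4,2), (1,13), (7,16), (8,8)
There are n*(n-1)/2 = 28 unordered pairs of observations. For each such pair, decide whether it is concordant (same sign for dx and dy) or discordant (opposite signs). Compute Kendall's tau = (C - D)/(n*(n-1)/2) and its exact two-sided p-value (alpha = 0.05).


Step 1: Enumerate the 28 unordered pairs (i,j) with i<j and classify each by sign(x_j-x_i) * sign(y_j-y_i).
  (1,2):dx=+5,dy=-3->D; (1,3):dx=-3,dy=+4->D; (1,4):dx=+4,dy=+8->C; (1,5):dx=-1,dy=-5->C
  (1,6):dx=-4,dy=+6->D; (1,7):dx=+2,dy=+9->C; (1,8):dx=+3,dy=+1->C; (2,3):dx=-8,dy=+7->D
  (2,4):dx=-1,dy=+11->D; (2,5):dx=-6,dy=-2->C; (2,6):dx=-9,dy=+9->D; (2,7):dx=-3,dy=+12->D
  (2,8):dx=-2,dy=+4->D; (3,4):dx=+7,dy=+4->C; (3,5):dx=+2,dy=-9->D; (3,6):dx=-1,dy=+2->D
  (3,7):dx=+5,dy=+5->C; (3,8):dx=+6,dy=-3->D; (4,5):dx=-5,dy=-13->C; (4,6):dx=-8,dy=-2->C
  (4,7):dx=-2,dy=+1->D; (4,8):dx=-1,dy=-7->C; (5,6):dx=-3,dy=+11->D; (5,7):dx=+3,dy=+14->C
  (5,8):dx=+4,dy=+6->C; (6,7):dx=+6,dy=+3->C; (6,8):dx=+7,dy=-5->D; (7,8):dx=+1,dy=-8->D
Step 2: C = 13, D = 15, total pairs = 28.
Step 3: tau = (C - D)/(n(n-1)/2) = (13 - 15)/28 = -0.071429.
Step 4: Exact two-sided p-value (enumerate n! = 40320 permutations of y under H0): p = 0.904861.
Step 5: alpha = 0.05. fail to reject H0.

tau_b = -0.0714 (C=13, D=15), p = 0.904861, fail to reject H0.


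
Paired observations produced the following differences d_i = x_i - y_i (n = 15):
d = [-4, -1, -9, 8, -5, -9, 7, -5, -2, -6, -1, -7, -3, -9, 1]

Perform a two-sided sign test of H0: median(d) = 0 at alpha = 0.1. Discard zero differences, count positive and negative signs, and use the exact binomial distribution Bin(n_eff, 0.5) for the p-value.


Step 1: Discard zero differences. Original n = 15; n_eff = number of nonzero differences = 15.
Nonzero differences (with sign): -4, -1, -9, +8, -5, -9, +7, -5, -2, -6, -1, -7, -3, -9, +1
Step 2: Count signs: positive = 3, negative = 12.
Step 3: Under H0: P(positive) = 0.5, so the number of positives S ~ Bin(15, 0.5).
Step 4: Two-sided exact p-value = sum of Bin(15,0.5) probabilities at or below the observed probability = 0.035156.
Step 5: alpha = 0.1. reject H0.

n_eff = 15, pos = 3, neg = 12, p = 0.035156, reject H0.


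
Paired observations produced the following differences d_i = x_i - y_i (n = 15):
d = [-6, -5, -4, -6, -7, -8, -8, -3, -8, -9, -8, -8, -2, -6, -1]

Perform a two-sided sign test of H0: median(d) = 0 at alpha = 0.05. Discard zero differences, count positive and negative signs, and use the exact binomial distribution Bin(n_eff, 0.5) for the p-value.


Step 1: Discard zero differences. Original n = 15; n_eff = number of nonzero differences = 15.
Nonzero differences (with sign): -6, -5, -4, -6, -7, -8, -8, -3, -8, -9, -8, -8, -2, -6, -1
Step 2: Count signs: positive = 0, negative = 15.
Step 3: Under H0: P(positive) = 0.5, so the number of positives S ~ Bin(15, 0.5).
Step 4: Two-sided exact p-value = sum of Bin(15,0.5) probabilities at or below the observed probability = 0.000061.
Step 5: alpha = 0.05. reject H0.

n_eff = 15, pos = 0, neg = 15, p = 0.000061, reject H0.


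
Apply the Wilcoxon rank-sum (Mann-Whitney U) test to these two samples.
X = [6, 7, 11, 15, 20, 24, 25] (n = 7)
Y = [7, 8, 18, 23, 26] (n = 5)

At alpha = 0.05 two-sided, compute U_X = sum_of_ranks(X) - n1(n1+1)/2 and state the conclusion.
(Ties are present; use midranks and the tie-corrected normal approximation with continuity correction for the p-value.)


Step 1: Combine and sort all 12 observations; assign midranks.
sorted (value, group): (6,X), (7,X), (7,Y), (8,Y), (11,X), (15,X), (18,Y), (20,X), (23,Y), (24,X), (25,X), (26,Y)
ranks: 6->1, 7->2.5, 7->2.5, 8->4, 11->5, 15->6, 18->7, 20->8, 23->9, 24->10, 25->11, 26->12
Step 2: Rank sum for X: R1 = 1 + 2.5 + 5 + 6 + 8 + 10 + 11 = 43.5.
Step 3: U_X = R1 - n1(n1+1)/2 = 43.5 - 7*8/2 = 43.5 - 28 = 15.5.
       U_Y = n1*n2 - U_X = 35 - 15.5 = 19.5.
Step 4: Ties are present, so use the tie-corrected normal approximation (with continuity correction) for the p-value.
Step 5: p-value = 0.807210; compare to alpha = 0.05. fail to reject H0.

U_X = 15.5, p = 0.807210, fail to reject H0 at alpha = 0.05.


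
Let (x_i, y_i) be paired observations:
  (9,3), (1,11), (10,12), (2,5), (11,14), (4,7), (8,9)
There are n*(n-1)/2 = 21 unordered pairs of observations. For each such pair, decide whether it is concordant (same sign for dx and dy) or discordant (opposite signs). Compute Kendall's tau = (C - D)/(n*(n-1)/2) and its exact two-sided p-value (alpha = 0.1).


Step 1: Enumerate the 21 unordered pairs (i,j) with i<j and classify each by sign(x_j-x_i) * sign(y_j-y_i).
  (1,2):dx=-8,dy=+8->D; (1,3):dx=+1,dy=+9->C; (1,4):dx=-7,dy=+2->D; (1,5):dx=+2,dy=+11->C
  (1,6):dx=-5,dy=+4->D; (1,7):dx=-1,dy=+6->D; (2,3):dx=+9,dy=+1->C; (2,4):dx=+1,dy=-6->D
  (2,5):dx=+10,dy=+3->C; (2,6):dx=+3,dy=-4->D; (2,7):dx=+7,dy=-2->D; (3,4):dx=-8,dy=-7->C
  (3,5):dx=+1,dy=+2->C; (3,6):dx=-6,dy=-5->C; (3,7):dx=-2,dy=-3->C; (4,5):dx=+9,dy=+9->C
  (4,6):dx=+2,dy=+2->C; (4,7):dx=+6,dy=+4->C; (5,6):dx=-7,dy=-7->C; (5,7):dx=-3,dy=-5->C
  (6,7):dx=+4,dy=+2->C
Step 2: C = 14, D = 7, total pairs = 21.
Step 3: tau = (C - D)/(n(n-1)/2) = (14 - 7)/21 = 0.333333.
Step 4: Exact two-sided p-value (enumerate n! = 5040 permutations of y under H0): p = 0.381349.
Step 5: alpha = 0.1. fail to reject H0.

tau_b = 0.3333 (C=14, D=7), p = 0.381349, fail to reject H0.


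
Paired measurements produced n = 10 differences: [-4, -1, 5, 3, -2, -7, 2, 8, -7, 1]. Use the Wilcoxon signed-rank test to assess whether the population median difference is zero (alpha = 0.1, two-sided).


Step 1: Drop any zero differences (none here) and take |d_i|.
|d| = [4, 1, 5, 3, 2, 7, 2, 8, 7, 1]
Step 2: Midrank |d_i| (ties get averaged ranks).
ranks: |4|->6, |1|->1.5, |5|->7, |3|->5, |2|->3.5, |7|->8.5, |2|->3.5, |8|->10, |7|->8.5, |1|->1.5
Step 3: Attach original signs; sum ranks with positive sign and with negative sign.
W+ = 7 + 5 + 3.5 + 10 + 1.5 = 27
W- = 6 + 1.5 + 3.5 + 8.5 + 8.5 = 28
(Check: W+ + W- = 55 should equal n(n+1)/2 = 55.)
Step 4: Test statistic W = min(W+, W-) = 27.
Step 5: Ties in |d|, so use the tie-corrected normal approximation.
        E[W] = n(n+1)/4 = 10*11/4 = 27.5.
        Tie groups: |d|=1 (t=2), |d|=2 (t=2), |d|=7 (t=2); sum(t^3 - t) = 18.
        Var[W] = n(n+1)(2n+1)/24 - sum(t^3-t)/48 = 2310/24 - 18/48 = 95.875.
        z = (W - E[W]) / sqrt(Var[W]) = (27 - 27.5) / 9.7916 = -0.0511.
        Two-sided p = 2*Phi(z) = 0.959274.
Step 6: alpha = 0.1. fail to reject H0.

W+ = 27, W- = 28, W = min = 27, p = 0.959274, fail to reject H0.


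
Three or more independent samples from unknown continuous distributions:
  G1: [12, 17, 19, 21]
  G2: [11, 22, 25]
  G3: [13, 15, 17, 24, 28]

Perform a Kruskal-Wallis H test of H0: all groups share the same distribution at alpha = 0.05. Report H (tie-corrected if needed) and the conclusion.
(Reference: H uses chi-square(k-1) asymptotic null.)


Step 1: Combine all N = 12 observations and assign midranks.
sorted (value, group, rank): (11,G2,1), (12,G1,2), (13,G3,3), (15,G3,4), (17,G1,5.5), (17,G3,5.5), (19,G1,7), (21,G1,8), (22,G2,9), (24,G3,10), (25,G2,11), (28,G3,12)
Step 2: Sum ranks within each group.
R_1 = 22.5 (n_1 = 4)
R_2 = 21 (n_2 = 3)
R_3 = 34.5 (n_3 = 5)
Step 3: H = 12/(N(N+1)) * sum(R_i^2/n_i) - 3(N+1)
     = 12/(12*13) * (22.5^2/4 + 21^2/3 + 34.5^2/5) - 3*13
     = 0.076923 * 511.613 - 39
     = 0.354808.
Step 4: Ties present; correction factor C = 1 - 6/(12^3 - 12) = 0.996503. Corrected H = 0.354808 / 0.996503 = 0.356053.
Step 5: Under H0, H ~ chi^2(2); p-value = 0.836920.
Step 6: alpha = 0.05. fail to reject H0.

H = 0.3561, df = 2, p = 0.836920, fail to reject H0.


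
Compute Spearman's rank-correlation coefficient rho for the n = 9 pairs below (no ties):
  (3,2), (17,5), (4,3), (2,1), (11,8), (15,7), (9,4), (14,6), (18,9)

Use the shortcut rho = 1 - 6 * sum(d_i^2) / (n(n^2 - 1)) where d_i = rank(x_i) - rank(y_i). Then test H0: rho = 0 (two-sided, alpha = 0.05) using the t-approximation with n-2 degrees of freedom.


Step 1: Rank x and y separately (midranks; no ties here).
rank(x): 3->2, 17->8, 4->3, 2->1, 11->5, 15->7, 9->4, 14->6, 18->9
rank(y): 2->2, 5->5, 3->3, 1->1, 8->8, 7->7, 4->4, 6->6, 9->9
Step 2: d_i = R_x(i) - R_y(i); compute d_i^2.
  (2-2)^2=0, (8-5)^2=9, (3-3)^2=0, (1-1)^2=0, (5-8)^2=9, (7-7)^2=0, (4-4)^2=0, (6-6)^2=0, (9-9)^2=0
sum(d^2) = 18.
Step 3: rho = 1 - 6*18 / (9*(9^2 - 1)) = 1 - 108/720 = 0.850000.
Step 4: Under H0, t = rho * sqrt((n-2)/(1-rho^2)) = 4.2691 ~ t(7).
Step 5: Two-sided p-value from the t-distribution with 7 df = 0.003705.
Step 6: alpha = 0.05. reject H0.

rho = 0.8500, p = 0.003705, reject H0 at alpha = 0.05.


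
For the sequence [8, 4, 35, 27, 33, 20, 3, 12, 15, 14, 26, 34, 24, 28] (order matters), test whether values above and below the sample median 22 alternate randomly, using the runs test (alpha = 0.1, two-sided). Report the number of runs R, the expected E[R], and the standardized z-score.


Step 1: Compute median = 22; label A = above, B = below.
Labels in order: BBAAABBBBBAAAA  (n_A = 7, n_B = 7)
Step 2: Count runs R = 4.
Step 3: Under H0 (random ordering), E[R] = 2*n_A*n_B/(n_A+n_B) + 1 = 2*7*7/14 + 1 = 8.0000.
        Var[R] = 2*n_A*n_B*(2*n_A*n_B - n_A - n_B) / ((n_A+n_B)^2 * (n_A+n_B-1)) = 8232/2548 = 3.2308.
        SD[R] = 1.7974.
Step 4: Continuity-corrected z = (R + 0.5 - E[R]) / SD[R] = (4 + 0.5 - 8.0000) / 1.7974 = -1.9472.
Step 5: Two-sided p-value via normal approximation = 2*(1 - Phi(|z|)) = 0.051508.
Step 6: alpha = 0.1. reject H0.

R = 4, z = -1.9472, p = 0.051508, reject H0.


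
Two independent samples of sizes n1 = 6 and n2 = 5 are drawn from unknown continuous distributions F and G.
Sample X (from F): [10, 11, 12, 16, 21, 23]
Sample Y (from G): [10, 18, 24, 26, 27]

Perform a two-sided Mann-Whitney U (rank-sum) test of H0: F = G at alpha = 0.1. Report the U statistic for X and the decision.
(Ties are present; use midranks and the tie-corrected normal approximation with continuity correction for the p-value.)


Step 1: Combine and sort all 11 observations; assign midranks.
sorted (value, group): (10,X), (10,Y), (11,X), (12,X), (16,X), (18,Y), (21,X), (23,X), (24,Y), (26,Y), (27,Y)
ranks: 10->1.5, 10->1.5, 11->3, 12->4, 16->5, 18->6, 21->7, 23->8, 24->9, 26->10, 27->11
Step 2: Rank sum for X: R1 = 1.5 + 3 + 4 + 5 + 7 + 8 = 28.5.
Step 3: U_X = R1 - n1(n1+1)/2 = 28.5 - 6*7/2 = 28.5 - 21 = 7.5.
       U_Y = n1*n2 - U_X = 30 - 7.5 = 22.5.
Step 4: Ties are present, so use the tie-corrected normal approximation (with continuity correction) for the p-value.
Step 5: p-value = 0.200217; compare to alpha = 0.1. fail to reject H0.

U_X = 7.5, p = 0.200217, fail to reject H0 at alpha = 0.1.


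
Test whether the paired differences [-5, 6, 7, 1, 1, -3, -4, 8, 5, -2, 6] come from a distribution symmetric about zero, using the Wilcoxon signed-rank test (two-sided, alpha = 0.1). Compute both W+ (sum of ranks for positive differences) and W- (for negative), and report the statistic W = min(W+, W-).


Step 1: Drop any zero differences (none here) and take |d_i|.
|d| = [5, 6, 7, 1, 1, 3, 4, 8, 5, 2, 6]
Step 2: Midrank |d_i| (ties get averaged ranks).
ranks: |5|->6.5, |6|->8.5, |7|->10, |1|->1.5, |1|->1.5, |3|->4, |4|->5, |8|->11, |5|->6.5, |2|->3, |6|->8.5
Step 3: Attach original signs; sum ranks with positive sign and with negative sign.
W+ = 8.5 + 10 + 1.5 + 1.5 + 11 + 6.5 + 8.5 = 47.5
W- = 6.5 + 4 + 5 + 3 = 18.5
(Check: W+ + W- = 66 should equal n(n+1)/2 = 66.)
Step 4: Test statistic W = min(W+, W-) = 18.5.
Step 5: Ties in |d|, so use the tie-corrected normal approximation.
        E[W] = n(n+1)/4 = 11*12/4 = 33.
        Tie groups: |d|=1 (t=2), |d|=5 (t=2), |d|=6 (t=2); sum(t^3 - t) = 18.
        Var[W] = n(n+1)(2n+1)/24 - sum(t^3-t)/48 = 3036/24 - 18/48 = 126.125.
        z = (W - E[W]) / sqrt(Var[W]) = (18.5 - 33) / 11.2305 = -1.2911.
        Two-sided p = 2*Phi(z) = 0.196661.
Step 6: alpha = 0.1. fail to reject H0.

W+ = 47.5, W- = 18.5, W = min = 18.5, p = 0.196661, fail to reject H0.


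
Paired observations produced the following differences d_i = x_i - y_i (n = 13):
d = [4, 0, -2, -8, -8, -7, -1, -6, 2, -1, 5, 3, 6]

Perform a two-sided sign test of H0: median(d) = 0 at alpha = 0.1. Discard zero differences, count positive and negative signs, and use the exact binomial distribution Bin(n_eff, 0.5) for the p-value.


Step 1: Discard zero differences. Original n = 13; n_eff = number of nonzero differences = 12.
Nonzero differences (with sign): +4, -2, -8, -8, -7, -1, -6, +2, -1, +5, +3, +6
Step 2: Count signs: positive = 5, negative = 7.
Step 3: Under H0: P(positive) = 0.5, so the number of positives S ~ Bin(12, 0.5).
Step 4: Two-sided exact p-value = sum of Bin(12,0.5) probabilities at or below the observed probability = 0.774414.
Step 5: alpha = 0.1. fail to reject H0.

n_eff = 12, pos = 5, neg = 7, p = 0.774414, fail to reject H0.


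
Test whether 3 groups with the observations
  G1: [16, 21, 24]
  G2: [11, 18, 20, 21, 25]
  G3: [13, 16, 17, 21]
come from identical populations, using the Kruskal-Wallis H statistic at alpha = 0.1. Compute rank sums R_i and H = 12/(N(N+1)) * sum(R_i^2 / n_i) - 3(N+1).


Step 1: Combine all N = 12 observations and assign midranks.
sorted (value, group, rank): (11,G2,1), (13,G3,2), (16,G1,3.5), (16,G3,3.5), (17,G3,5), (18,G2,6), (20,G2,7), (21,G1,9), (21,G2,9), (21,G3,9), (24,G1,11), (25,G2,12)
Step 2: Sum ranks within each group.
R_1 = 23.5 (n_1 = 3)
R_2 = 35 (n_2 = 5)
R_3 = 19.5 (n_3 = 4)
Step 3: H = 12/(N(N+1)) * sum(R_i^2/n_i) - 3(N+1)
     = 12/(12*13) * (23.5^2/3 + 35^2/5 + 19.5^2/4) - 3*13
     = 0.076923 * 524.146 - 39
     = 1.318910.
Step 4: Ties present; correction factor C = 1 - 30/(12^3 - 12) = 0.982517. Corrected H = 1.318910 / 0.982517 = 1.342378.
Step 5: Under H0, H ~ chi^2(2); p-value = 0.511100.
Step 6: alpha = 0.1. fail to reject H0.

H = 1.3424, df = 2, p = 0.511100, fail to reject H0.


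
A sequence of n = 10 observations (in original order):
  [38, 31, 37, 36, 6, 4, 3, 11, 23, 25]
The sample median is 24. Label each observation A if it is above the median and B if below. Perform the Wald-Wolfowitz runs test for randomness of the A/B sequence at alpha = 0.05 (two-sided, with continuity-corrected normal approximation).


Step 1: Compute median = 24; label A = above, B = below.
Labels in order: AAAABBBBBA  (n_A = 5, n_B = 5)
Step 2: Count runs R = 3.
Step 3: Under H0 (random ordering), E[R] = 2*n_A*n_B/(n_A+n_B) + 1 = 2*5*5/10 + 1 = 6.0000.
        Var[R] = 2*n_A*n_B*(2*n_A*n_B - n_A - n_B) / ((n_A+n_B)^2 * (n_A+n_B-1)) = 2000/900 = 2.2222.
        SD[R] = 1.4907.
Step 4: Continuity-corrected z = (R + 0.5 - E[R]) / SD[R] = (3 + 0.5 - 6.0000) / 1.4907 = -1.6771.
Step 5: Two-sided p-value via normal approximation = 2*(1 - Phi(|z|)) = 0.093533.
Step 6: alpha = 0.05. fail to reject H0.

R = 3, z = -1.6771, p = 0.093533, fail to reject H0.


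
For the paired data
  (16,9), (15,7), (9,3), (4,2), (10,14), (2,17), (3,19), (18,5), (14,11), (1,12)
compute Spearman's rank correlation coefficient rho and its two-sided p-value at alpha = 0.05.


Step 1: Rank x and y separately (midranks; no ties here).
rank(x): 16->9, 15->8, 9->5, 4->4, 10->6, 2->2, 3->3, 18->10, 14->7, 1->1
rank(y): 9->5, 7->4, 3->2, 2->1, 14->8, 17->9, 19->10, 5->3, 11->6, 12->7
Step 2: d_i = R_x(i) - R_y(i); compute d_i^2.
  (9-5)^2=16, (8-4)^2=16, (5-2)^2=9, (4-1)^2=9, (6-8)^2=4, (2-9)^2=49, (3-10)^2=49, (10-3)^2=49, (7-6)^2=1, (1-7)^2=36
sum(d^2) = 238.
Step 3: rho = 1 - 6*238 / (10*(10^2 - 1)) = 1 - 1428/990 = -0.442424.
Step 4: Under H0, t = rho * sqrt((n-2)/(1-rho^2)) = -1.3954 ~ t(8).
Step 5: Two-sided p-value from the t-distribution with 8 df = 0.200423.
Step 6: alpha = 0.05. fail to reject H0.

rho = -0.4424, p = 0.200423, fail to reject H0 at alpha = 0.05.


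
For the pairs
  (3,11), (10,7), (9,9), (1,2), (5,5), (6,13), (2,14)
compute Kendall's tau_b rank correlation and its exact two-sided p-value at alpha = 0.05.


Step 1: Enumerate the 21 unordered pairs (i,j) with i<j and classify each by sign(x_j-x_i) * sign(y_j-y_i).
  (1,2):dx=+7,dy=-4->D; (1,3):dx=+6,dy=-2->D; (1,4):dx=-2,dy=-9->C; (1,5):dx=+2,dy=-6->D
  (1,6):dx=+3,dy=+2->C; (1,7):dx=-1,dy=+3->D; (2,3):dx=-1,dy=+2->D; (2,4):dx=-9,dy=-5->C
  (2,5):dx=-5,dy=-2->C; (2,6):dx=-4,dy=+6->D; (2,7):dx=-8,dy=+7->D; (3,4):dx=-8,dy=-7->C
  (3,5):dx=-4,dy=-4->C; (3,6):dx=-3,dy=+4->D; (3,7):dx=-7,dy=+5->D; (4,5):dx=+4,dy=+3->C
  (4,6):dx=+5,dy=+11->C; (4,7):dx=+1,dy=+12->C; (5,6):dx=+1,dy=+8->C; (5,7):dx=-3,dy=+9->D
  (6,7):dx=-4,dy=+1->D
Step 2: C = 10, D = 11, total pairs = 21.
Step 3: tau = (C - D)/(n(n-1)/2) = (10 - 11)/21 = -0.047619.
Step 4: Exact two-sided p-value (enumerate n! = 5040 permutations of y under H0): p = 1.000000.
Step 5: alpha = 0.05. fail to reject H0.

tau_b = -0.0476 (C=10, D=11), p = 1.000000, fail to reject H0.


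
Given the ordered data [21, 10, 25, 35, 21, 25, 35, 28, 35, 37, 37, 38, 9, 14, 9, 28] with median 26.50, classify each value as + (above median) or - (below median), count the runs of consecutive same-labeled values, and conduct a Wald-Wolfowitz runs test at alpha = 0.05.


Step 1: Compute median = 26.50; label A = above, B = below.
Labels in order: BBBABBAAAAAABBBA  (n_A = 8, n_B = 8)
Step 2: Count runs R = 6.
Step 3: Under H0 (random ordering), E[R] = 2*n_A*n_B/(n_A+n_B) + 1 = 2*8*8/16 + 1 = 9.0000.
        Var[R] = 2*n_A*n_B*(2*n_A*n_B - n_A - n_B) / ((n_A+n_B)^2 * (n_A+n_B-1)) = 14336/3840 = 3.7333.
        SD[R] = 1.9322.
Step 4: Continuity-corrected z = (R + 0.5 - E[R]) / SD[R] = (6 + 0.5 - 9.0000) / 1.9322 = -1.2939.
Step 5: Two-sided p-value via normal approximation = 2*(1 - Phi(|z|)) = 0.195709.
Step 6: alpha = 0.05. fail to reject H0.

R = 6, z = -1.2939, p = 0.195709, fail to reject H0.


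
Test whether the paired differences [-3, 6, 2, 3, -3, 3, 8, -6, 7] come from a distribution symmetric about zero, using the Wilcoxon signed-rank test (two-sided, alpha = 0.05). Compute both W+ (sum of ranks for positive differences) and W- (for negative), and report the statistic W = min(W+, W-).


Step 1: Drop any zero differences (none here) and take |d_i|.
|d| = [3, 6, 2, 3, 3, 3, 8, 6, 7]
Step 2: Midrank |d_i| (ties get averaged ranks).
ranks: |3|->3.5, |6|->6.5, |2|->1, |3|->3.5, |3|->3.5, |3|->3.5, |8|->9, |6|->6.5, |7|->8
Step 3: Attach original signs; sum ranks with positive sign and with negative sign.
W+ = 6.5 + 1 + 3.5 + 3.5 + 9 + 8 = 31.5
W- = 3.5 + 3.5 + 6.5 = 13.5
(Check: W+ + W- = 45 should equal n(n+1)/2 = 45.)
Step 4: Test statistic W = min(W+, W-) = 13.5.
Step 5: Ties in |d|, so use the tie-corrected normal approximation.
        E[W] = n(n+1)/4 = 9*10/4 = 22.5.
        Tie groups: |d|=3 (t=4), |d|=6 (t=2); sum(t^3 - t) = 66.
        Var[W] = n(n+1)(2n+1)/24 - sum(t^3-t)/48 = 1710/24 - 66/48 = 69.875.
        z = (W - E[W]) / sqrt(Var[W]) = (13.5 - 22.5) / 8.3591 = -1.0767.
        Two-sided p = 2*Phi(z) = 0.281629.
Step 6: alpha = 0.05. fail to reject H0.

W+ = 31.5, W- = 13.5, W = min = 13.5, p = 0.281629, fail to reject H0.


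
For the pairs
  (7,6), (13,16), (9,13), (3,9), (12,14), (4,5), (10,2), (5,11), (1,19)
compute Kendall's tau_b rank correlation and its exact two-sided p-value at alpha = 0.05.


Step 1: Enumerate the 36 unordered pairs (i,j) with i<j and classify each by sign(x_j-x_i) * sign(y_j-y_i).
  (1,2):dx=+6,dy=+10->C; (1,3):dx=+2,dy=+7->C; (1,4):dx=-4,dy=+3->D; (1,5):dx=+5,dy=+8->C
  (1,6):dx=-3,dy=-1->C; (1,7):dx=+3,dy=-4->D; (1,8):dx=-2,dy=+5->D; (1,9):dx=-6,dy=+13->D
  (2,3):dx=-4,dy=-3->C; (2,4):dx=-10,dy=-7->C; (2,5):dx=-1,dy=-2->C; (2,6):dx=-9,dy=-11->C
  (2,7):dx=-3,dy=-14->C; (2,8):dx=-8,dy=-5->C; (2,9):dx=-12,dy=+3->D; (3,4):dx=-6,dy=-4->C
  (3,5):dx=+3,dy=+1->C; (3,6):dx=-5,dy=-8->C; (3,7):dx=+1,dy=-11->D; (3,8):dx=-4,dy=-2->C
  (3,9):dx=-8,dy=+6->D; (4,5):dx=+9,dy=+5->C; (4,6):dx=+1,dy=-4->D; (4,7):dx=+7,dy=-7->D
  (4,8):dx=+2,dy=+2->C; (4,9):dx=-2,dy=+10->D; (5,6):dx=-8,dy=-9->C; (5,7):dx=-2,dy=-12->C
  (5,8):dx=-7,dy=-3->C; (5,9):dx=-11,dy=+5->D; (6,7):dx=+6,dy=-3->D; (6,8):dx=+1,dy=+6->C
  (6,9):dx=-3,dy=+14->D; (7,8):dx=-5,dy=+9->D; (7,9):dx=-9,dy=+17->D; (8,9):dx=-4,dy=+8->D
Step 2: C = 20, D = 16, total pairs = 36.
Step 3: tau = (C - D)/(n(n-1)/2) = (20 - 16)/36 = 0.111111.
Step 4: Exact two-sided p-value (enumerate n! = 362880 permutations of y under H0): p = 0.761414.
Step 5: alpha = 0.05. fail to reject H0.

tau_b = 0.1111 (C=20, D=16), p = 0.761414, fail to reject H0.


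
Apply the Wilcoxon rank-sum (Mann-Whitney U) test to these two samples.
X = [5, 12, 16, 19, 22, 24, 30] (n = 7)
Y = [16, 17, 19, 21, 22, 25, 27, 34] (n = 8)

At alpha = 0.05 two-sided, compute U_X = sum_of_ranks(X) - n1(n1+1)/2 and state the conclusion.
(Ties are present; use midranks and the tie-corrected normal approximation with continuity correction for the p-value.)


Step 1: Combine and sort all 15 observations; assign midranks.
sorted (value, group): (5,X), (12,X), (16,X), (16,Y), (17,Y), (19,X), (19,Y), (21,Y), (22,X), (22,Y), (24,X), (25,Y), (27,Y), (30,X), (34,Y)
ranks: 5->1, 12->2, 16->3.5, 16->3.5, 17->5, 19->6.5, 19->6.5, 21->8, 22->9.5, 22->9.5, 24->11, 25->12, 27->13, 30->14, 34->15
Step 2: Rank sum for X: R1 = 1 + 2 + 3.5 + 6.5 + 9.5 + 11 + 14 = 47.5.
Step 3: U_X = R1 - n1(n1+1)/2 = 47.5 - 7*8/2 = 47.5 - 28 = 19.5.
       U_Y = n1*n2 - U_X = 56 - 19.5 = 36.5.
Step 4: Ties are present, so use the tie-corrected normal approximation (with continuity correction) for the p-value.
Step 5: p-value = 0.353247; compare to alpha = 0.05. fail to reject H0.

U_X = 19.5, p = 0.353247, fail to reject H0 at alpha = 0.05.


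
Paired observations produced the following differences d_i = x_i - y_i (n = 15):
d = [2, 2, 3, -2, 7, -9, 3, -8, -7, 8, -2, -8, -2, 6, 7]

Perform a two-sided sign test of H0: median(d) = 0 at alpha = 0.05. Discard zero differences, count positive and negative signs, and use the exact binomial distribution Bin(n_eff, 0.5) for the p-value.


Step 1: Discard zero differences. Original n = 15; n_eff = number of nonzero differences = 15.
Nonzero differences (with sign): +2, +2, +3, -2, +7, -9, +3, -8, -7, +8, -2, -8, -2, +6, +7
Step 2: Count signs: positive = 8, negative = 7.
Step 3: Under H0: P(positive) = 0.5, so the number of positives S ~ Bin(15, 0.5).
Step 4: Two-sided exact p-value = sum of Bin(15,0.5) probabilities at or below the observed probability = 1.000000.
Step 5: alpha = 0.05. fail to reject H0.

n_eff = 15, pos = 8, neg = 7, p = 1.000000, fail to reject H0.


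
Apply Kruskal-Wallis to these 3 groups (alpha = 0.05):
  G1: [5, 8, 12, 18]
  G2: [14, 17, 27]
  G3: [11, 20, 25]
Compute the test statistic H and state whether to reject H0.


Step 1: Combine all N = 10 observations and assign midranks.
sorted (value, group, rank): (5,G1,1), (8,G1,2), (11,G3,3), (12,G1,4), (14,G2,5), (17,G2,6), (18,G1,7), (20,G3,8), (25,G3,9), (27,G2,10)
Step 2: Sum ranks within each group.
R_1 = 14 (n_1 = 4)
R_2 = 21 (n_2 = 3)
R_3 = 20 (n_3 = 3)
Step 3: H = 12/(N(N+1)) * sum(R_i^2/n_i) - 3(N+1)
     = 12/(10*11) * (14^2/4 + 21^2/3 + 20^2/3) - 3*11
     = 0.109091 * 329.333 - 33
     = 2.927273.
Step 4: No ties, so H is used without correction.
Step 5: Under H0, H ~ chi^2(2); p-value = 0.231393.
Step 6: alpha = 0.05. fail to reject H0.

H = 2.9273, df = 2, p = 0.231393, fail to reject H0.


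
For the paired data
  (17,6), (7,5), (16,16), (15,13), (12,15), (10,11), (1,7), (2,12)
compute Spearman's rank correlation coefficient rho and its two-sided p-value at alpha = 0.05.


Step 1: Rank x and y separately (midranks; no ties here).
rank(x): 17->8, 7->3, 16->7, 15->6, 12->5, 10->4, 1->1, 2->2
rank(y): 6->2, 5->1, 16->8, 13->6, 15->7, 11->4, 7->3, 12->5
Step 2: d_i = R_x(i) - R_y(i); compute d_i^2.
  (8-2)^2=36, (3-1)^2=4, (7-8)^2=1, (6-6)^2=0, (5-7)^2=4, (4-4)^2=0, (1-3)^2=4, (2-5)^2=9
sum(d^2) = 58.
Step 3: rho = 1 - 6*58 / (8*(8^2 - 1)) = 1 - 348/504 = 0.309524.
Step 4: Under H0, t = rho * sqrt((n-2)/(1-rho^2)) = 0.7973 ~ t(6).
Step 5: Two-sided p-value from the t-distribution with 6 df = 0.455645.
Step 6: alpha = 0.05. fail to reject H0.

rho = 0.3095, p = 0.455645, fail to reject H0 at alpha = 0.05.


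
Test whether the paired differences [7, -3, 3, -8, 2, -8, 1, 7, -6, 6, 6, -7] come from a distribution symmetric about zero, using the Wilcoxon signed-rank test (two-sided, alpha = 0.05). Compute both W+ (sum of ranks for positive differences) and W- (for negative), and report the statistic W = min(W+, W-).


Step 1: Drop any zero differences (none here) and take |d_i|.
|d| = [7, 3, 3, 8, 2, 8, 1, 7, 6, 6, 6, 7]
Step 2: Midrank |d_i| (ties get averaged ranks).
ranks: |7|->9, |3|->3.5, |3|->3.5, |8|->11.5, |2|->2, |8|->11.5, |1|->1, |7|->9, |6|->6, |6|->6, |6|->6, |7|->9
Step 3: Attach original signs; sum ranks with positive sign and with negative sign.
W+ = 9 + 3.5 + 2 + 1 + 9 + 6 + 6 = 36.5
W- = 3.5 + 11.5 + 11.5 + 6 + 9 = 41.5
(Check: W+ + W- = 78 should equal n(n+1)/2 = 78.)
Step 4: Test statistic W = min(W+, W-) = 36.5.
Step 5: Ties in |d|, so use the tie-corrected normal approximation.
        E[W] = n(n+1)/4 = 12*13/4 = 39.
        Tie groups: |d|=3 (t=2), |d|=6 (t=3), |d|=7 (t=3), |d|=8 (t=2); sum(t^3 - t) = 60.
        Var[W] = n(n+1)(2n+1)/24 - sum(t^3-t)/48 = 3900/24 - 60/48 = 161.25.
        z = (W - E[W]) / sqrt(Var[W]) = (36.5 - 39) / 12.6984 = -0.1969.
        Two-sided p = 2*Phi(z) = 0.843926.
Step 6: alpha = 0.05. fail to reject H0.

W+ = 36.5, W- = 41.5, W = min = 36.5, p = 0.843926, fail to reject H0.


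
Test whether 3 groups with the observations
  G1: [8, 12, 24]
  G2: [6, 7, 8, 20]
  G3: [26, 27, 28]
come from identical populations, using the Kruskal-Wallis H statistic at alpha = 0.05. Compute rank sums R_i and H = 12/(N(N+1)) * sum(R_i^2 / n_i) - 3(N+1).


Step 1: Combine all N = 10 observations and assign midranks.
sorted (value, group, rank): (6,G2,1), (7,G2,2), (8,G1,3.5), (8,G2,3.5), (12,G1,5), (20,G2,6), (24,G1,7), (26,G3,8), (27,G3,9), (28,G3,10)
Step 2: Sum ranks within each group.
R_1 = 15.5 (n_1 = 3)
R_2 = 12.5 (n_2 = 4)
R_3 = 27 (n_3 = 3)
Step 3: H = 12/(N(N+1)) * sum(R_i^2/n_i) - 3(N+1)
     = 12/(10*11) * (15.5^2/3 + 12.5^2/4 + 27^2/3) - 3*11
     = 0.109091 * 362.146 - 33
     = 6.506818.
Step 4: Ties present; correction factor C = 1 - 6/(10^3 - 10) = 0.993939. Corrected H = 6.506818 / 0.993939 = 6.546494.
Step 5: Under H0, H ~ chi^2(2); p-value = 0.037883.
Step 6: alpha = 0.05. reject H0.

H = 6.5465, df = 2, p = 0.037883, reject H0.
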